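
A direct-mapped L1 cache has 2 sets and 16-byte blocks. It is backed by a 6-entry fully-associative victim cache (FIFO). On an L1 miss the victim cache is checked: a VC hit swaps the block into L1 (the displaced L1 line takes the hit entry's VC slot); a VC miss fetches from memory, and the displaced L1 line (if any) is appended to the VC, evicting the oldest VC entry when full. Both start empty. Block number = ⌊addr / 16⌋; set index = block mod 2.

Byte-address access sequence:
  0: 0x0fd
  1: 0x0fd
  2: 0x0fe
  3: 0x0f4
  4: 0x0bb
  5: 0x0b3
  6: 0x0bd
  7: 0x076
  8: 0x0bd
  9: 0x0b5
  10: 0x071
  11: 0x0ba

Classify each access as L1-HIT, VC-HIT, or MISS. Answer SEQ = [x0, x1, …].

  [0] addr=0xfd blk=15 s=1: MISS | VC []
  [1] addr=0xfd blk=15 s=1: L1-HIT | VC []
  [2] addr=0xfe blk=15 s=1: L1-HIT | VC []
  [3] addr=0xf4 blk=15 s=1: L1-HIT | VC []
  [4] addr=0xbb blk=11 s=1: MISS | VC [15]
  [5] addr=0xb3 blk=11 s=1: L1-HIT | VC [15]
  [6] addr=0xbd blk=11 s=1: L1-HIT | VC [15]
  [7] addr=0x76 blk=7 s=1: MISS | VC [15, 11]
  [8] addr=0xbd blk=11 s=1: VC-HIT | VC [15, 7]
  [9] addr=0xb5 blk=11 s=1: L1-HIT | VC [15, 7]
  [10] addr=0x71 blk=7 s=1: VC-HIT | VC [15, 11]
  [11] addr=0xba blk=11 s=1: VC-HIT | VC [15, 7]

SEQ = [MISS, L1-HIT, L1-HIT, L1-HIT, MISS, L1-HIT, L1-HIT, MISS, VC-HIT, L1-HIT, VC-HIT, VC-HIT]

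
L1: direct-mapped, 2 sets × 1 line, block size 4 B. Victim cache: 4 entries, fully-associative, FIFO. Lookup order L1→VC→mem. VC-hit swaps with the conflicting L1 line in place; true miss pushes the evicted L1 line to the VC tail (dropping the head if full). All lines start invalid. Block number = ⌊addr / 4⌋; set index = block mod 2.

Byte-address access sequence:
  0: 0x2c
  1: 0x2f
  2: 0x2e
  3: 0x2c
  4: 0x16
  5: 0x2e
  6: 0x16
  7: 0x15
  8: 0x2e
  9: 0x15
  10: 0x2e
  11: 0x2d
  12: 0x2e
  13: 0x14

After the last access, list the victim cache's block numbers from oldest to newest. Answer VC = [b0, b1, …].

VC = [11]

#0 0x2c→b11/s1 MISS; vc=[]
#1 0x2f→b11/s1 L1-HIT; vc=[]
#2 0x2e→b11/s1 L1-HIT; vc=[]
#3 0x2c→b11/s1 L1-HIT; vc=[]
#4 0x16→b5/s1 MISS; vc=[11]
#5 0x2e→b11/s1 VC-HIT; vc=[5]
#6 0x16→b5/s1 VC-HIT; vc=[11]
#7 0x15→b5/s1 L1-HIT; vc=[11]
#8 0x2e→b11/s1 VC-HIT; vc=[5]
#9 0x15→b5/s1 VC-HIT; vc=[11]
#10 0x2e→b11/s1 VC-HIT; vc=[5]
#11 0x2d→b11/s1 L1-HIT; vc=[5]
#12 0x2e→b11/s1 L1-HIT; vc=[5]
#13 0x14→b5/s1 VC-HIT; vc=[11]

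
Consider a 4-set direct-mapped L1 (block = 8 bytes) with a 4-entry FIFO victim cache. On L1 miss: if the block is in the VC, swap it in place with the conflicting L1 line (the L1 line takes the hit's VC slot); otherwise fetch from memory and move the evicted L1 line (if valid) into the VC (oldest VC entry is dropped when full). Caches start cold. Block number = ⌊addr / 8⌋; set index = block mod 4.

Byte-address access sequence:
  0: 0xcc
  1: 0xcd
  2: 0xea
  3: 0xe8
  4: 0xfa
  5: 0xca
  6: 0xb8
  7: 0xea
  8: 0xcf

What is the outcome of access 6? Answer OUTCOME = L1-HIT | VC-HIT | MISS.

OUTCOME = MISS

#0 0xcc→b25/s1 MISS; vc=[]
#1 0xcd→b25/s1 L1-HIT; vc=[]
#2 0xea→b29/s1 MISS; vc=[25]
#3 0xe8→b29/s1 L1-HIT; vc=[25]
#4 0xfa→b31/s3 MISS; vc=[25]
#5 0xca→b25/s1 VC-HIT; vc=[29]
#6 0xb8→b23/s3 MISS; vc=[29,31]
#7 0xea→b29/s1 VC-HIT; vc=[25,31]
#8 0xcf→b25/s1 VC-HIT; vc=[29,31]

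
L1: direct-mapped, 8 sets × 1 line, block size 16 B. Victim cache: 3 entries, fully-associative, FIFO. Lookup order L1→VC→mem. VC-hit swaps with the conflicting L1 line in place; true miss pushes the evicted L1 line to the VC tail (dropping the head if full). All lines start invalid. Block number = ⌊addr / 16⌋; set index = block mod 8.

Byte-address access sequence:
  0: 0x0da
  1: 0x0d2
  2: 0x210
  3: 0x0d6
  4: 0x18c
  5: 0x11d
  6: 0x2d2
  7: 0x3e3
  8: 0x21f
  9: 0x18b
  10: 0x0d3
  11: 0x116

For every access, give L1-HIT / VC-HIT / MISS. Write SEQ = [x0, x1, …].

0: 0xda (blk 13, set 5) → MISS  vc=[]
1: 0xd2 (blk 13, set 5) → L1-HIT  vc=[]
2: 0x210 (blk 33, set 1) → MISS  vc=[]
3: 0xd6 (blk 13, set 5) → L1-HIT  vc=[]
4: 0x18c (blk 24, set 0) → MISS  vc=[]
5: 0x11d (blk 17, set 1) → MISS  vc=[33]
6: 0x2d2 (blk 45, set 5) → MISS  vc=[33, 13]
7: 0x3e3 (blk 62, set 6) → MISS  vc=[33, 13]
8: 0x21f (blk 33, set 1) → VC-HIT  vc=[17, 13]
9: 0x18b (blk 24, set 0) → L1-HIT  vc=[17, 13]
10: 0xd3 (blk 13, set 5) → VC-HIT  vc=[17, 45]
11: 0x116 (blk 17, set 1) → VC-HIT  vc=[33, 45]

SEQ = [MISS, L1-HIT, MISS, L1-HIT, MISS, MISS, MISS, MISS, VC-HIT, L1-HIT, VC-HIT, VC-HIT]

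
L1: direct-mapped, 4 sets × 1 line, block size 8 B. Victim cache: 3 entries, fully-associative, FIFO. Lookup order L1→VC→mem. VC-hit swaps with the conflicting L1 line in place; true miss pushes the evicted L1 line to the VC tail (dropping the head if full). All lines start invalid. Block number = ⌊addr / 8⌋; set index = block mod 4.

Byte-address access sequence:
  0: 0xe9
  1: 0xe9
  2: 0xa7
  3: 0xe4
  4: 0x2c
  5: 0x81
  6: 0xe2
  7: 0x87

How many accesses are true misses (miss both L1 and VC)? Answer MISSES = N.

#0 0xe9→b29/s1 MISS; vc=[]
#1 0xe9→b29/s1 L1-HIT; vc=[]
#2 0xa7→b20/s0 MISS; vc=[]
#3 0xe4→b28/s0 MISS; vc=[20]
#4 0x2c→b5/s1 MISS; vc=[20,29]
#5 0x81→b16/s0 MISS; vc=[20,29,28]
#6 0xe2→b28/s0 VC-HIT; vc=[20,29,16]
#7 0x87→b16/s0 VC-HIT; vc=[20,29,28]

MISSES = 5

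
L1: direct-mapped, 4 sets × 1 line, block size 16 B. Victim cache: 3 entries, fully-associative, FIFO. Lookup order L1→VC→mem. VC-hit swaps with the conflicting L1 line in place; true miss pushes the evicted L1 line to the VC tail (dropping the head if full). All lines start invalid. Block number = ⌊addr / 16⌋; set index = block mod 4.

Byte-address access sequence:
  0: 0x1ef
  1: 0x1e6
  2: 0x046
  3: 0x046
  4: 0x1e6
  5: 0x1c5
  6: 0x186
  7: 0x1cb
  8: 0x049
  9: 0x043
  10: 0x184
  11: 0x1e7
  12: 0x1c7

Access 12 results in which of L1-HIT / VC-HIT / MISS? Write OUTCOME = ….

OUTCOME = VC-HIT

  [0] addr=0x1ef blk=30 s=2: MISS | VC []
  [1] addr=0x1e6 blk=30 s=2: L1-HIT | VC []
  [2] addr=0x46 blk=4 s=0: MISS | VC []
  [3] addr=0x46 blk=4 s=0: L1-HIT | VC []
  [4] addr=0x1e6 blk=30 s=2: L1-HIT | VC []
  [5] addr=0x1c5 blk=28 s=0: MISS | VC [4]
  [6] addr=0x186 blk=24 s=0: MISS | VC [4, 28]
  [7] addr=0x1cb blk=28 s=0: VC-HIT | VC [4, 24]
  [8] addr=0x49 blk=4 s=0: VC-HIT | VC [28, 24]
  [9] addr=0x43 blk=4 s=0: L1-HIT | VC [28, 24]
  [10] addr=0x184 blk=24 s=0: VC-HIT | VC [28, 4]
  [11] addr=0x1e7 blk=30 s=2: L1-HIT | VC [28, 4]
  [12] addr=0x1c7 blk=28 s=0: VC-HIT | VC [24, 4]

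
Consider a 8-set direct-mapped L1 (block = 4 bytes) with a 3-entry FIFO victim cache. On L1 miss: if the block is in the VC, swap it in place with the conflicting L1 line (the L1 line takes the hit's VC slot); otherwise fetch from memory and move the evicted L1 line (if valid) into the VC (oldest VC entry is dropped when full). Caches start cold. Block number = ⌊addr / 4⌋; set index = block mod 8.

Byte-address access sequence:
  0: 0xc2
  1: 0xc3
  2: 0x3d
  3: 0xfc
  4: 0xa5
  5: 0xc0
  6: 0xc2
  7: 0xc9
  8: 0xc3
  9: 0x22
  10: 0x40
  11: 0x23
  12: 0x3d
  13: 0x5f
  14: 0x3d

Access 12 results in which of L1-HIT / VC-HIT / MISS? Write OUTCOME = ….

0: 0xc2 (blk 48, set 0) → MISS  vc=[]
1: 0xc3 (blk 48, set 0) → L1-HIT  vc=[]
2: 0x3d (blk 15, set 7) → MISS  vc=[]
3: 0xfc (blk 63, set 7) → MISS  vc=[15]
4: 0xa5 (blk 41, set 1) → MISS  vc=[15]
5: 0xc0 (blk 48, set 0) → L1-HIT  vc=[15]
6: 0xc2 (blk 48, set 0) → L1-HIT  vc=[15]
7: 0xc9 (blk 50, set 2) → MISS  vc=[15]
8: 0xc3 (blk 48, set 0) → L1-HIT  vc=[15]
9: 0x22 (blk 8, set 0) → MISS  vc=[15, 48]
10: 0x40 (blk 16, set 0) → MISS  vc=[15, 48, 8]
11: 0x23 (blk 8, set 0) → VC-HIT  vc=[15, 48, 16]
12: 0x3d (blk 15, set 7) → VC-HIT  vc=[63, 48, 16]
13: 0x5f (blk 23, set 7) → MISS  vc=[48, 16, 15]
14: 0x3d (blk 15, set 7) → VC-HIT  vc=[48, 16, 23]

OUTCOME = VC-HIT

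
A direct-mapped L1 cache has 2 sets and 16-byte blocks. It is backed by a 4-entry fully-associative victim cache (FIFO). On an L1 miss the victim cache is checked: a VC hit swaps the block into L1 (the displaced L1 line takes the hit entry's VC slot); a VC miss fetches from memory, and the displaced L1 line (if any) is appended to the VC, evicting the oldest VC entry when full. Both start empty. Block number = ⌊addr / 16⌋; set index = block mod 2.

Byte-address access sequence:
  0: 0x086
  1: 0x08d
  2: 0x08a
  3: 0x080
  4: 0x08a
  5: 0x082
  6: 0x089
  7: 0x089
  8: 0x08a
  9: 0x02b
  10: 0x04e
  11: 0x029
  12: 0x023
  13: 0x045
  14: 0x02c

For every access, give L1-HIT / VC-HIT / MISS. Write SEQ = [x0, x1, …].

SEQ = [MISS, L1-HIT, L1-HIT, L1-HIT, L1-HIT, L1-HIT, L1-HIT, L1-HIT, L1-HIT, MISS, MISS, VC-HIT, L1-HIT, VC-HIT, VC-HIT]

  [0] addr=0x86 blk=8 s=0: MISS | VC []
  [1] addr=0x8d blk=8 s=0: L1-HIT | VC []
  [2] addr=0x8a blk=8 s=0: L1-HIT | VC []
  [3] addr=0x80 blk=8 s=0: L1-HIT | VC []
  [4] addr=0x8a blk=8 s=0: L1-HIT | VC []
  [5] addr=0x82 blk=8 s=0: L1-HIT | VC []
  [6] addr=0x89 blk=8 s=0: L1-HIT | VC []
  [7] addr=0x89 blk=8 s=0: L1-HIT | VC []
  [8] addr=0x8a blk=8 s=0: L1-HIT | VC []
  [9] addr=0x2b blk=2 s=0: MISS | VC [8]
  [10] addr=0x4e blk=4 s=0: MISS | VC [8, 2]
  [11] addr=0x29 blk=2 s=0: VC-HIT | VC [8, 4]
  [12] addr=0x23 blk=2 s=0: L1-HIT | VC [8, 4]
  [13] addr=0x45 blk=4 s=0: VC-HIT | VC [8, 2]
  [14] addr=0x2c blk=2 s=0: VC-HIT | VC [8, 4]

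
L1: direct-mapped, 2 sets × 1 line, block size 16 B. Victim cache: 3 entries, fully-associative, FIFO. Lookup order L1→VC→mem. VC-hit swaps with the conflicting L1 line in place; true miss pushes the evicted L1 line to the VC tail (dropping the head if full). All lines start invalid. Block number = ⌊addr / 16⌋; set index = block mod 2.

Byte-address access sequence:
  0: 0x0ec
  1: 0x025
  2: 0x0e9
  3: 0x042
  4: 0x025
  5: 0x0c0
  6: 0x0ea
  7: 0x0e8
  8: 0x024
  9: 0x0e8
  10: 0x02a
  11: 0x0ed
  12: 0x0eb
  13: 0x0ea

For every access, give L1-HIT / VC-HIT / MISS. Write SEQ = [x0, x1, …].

SEQ = [MISS, MISS, VC-HIT, MISS, VC-HIT, MISS, VC-HIT, L1-HIT, VC-HIT, VC-HIT, VC-HIT, VC-HIT, L1-HIT, L1-HIT]

0: 0xec (blk 14, set 0) → MISS  vc=[]
1: 0x25 (blk 2, set 0) → MISS  vc=[14]
2: 0xe9 (blk 14, set 0) → VC-HIT  vc=[2]
3: 0x42 (blk 4, set 0) → MISS  vc=[2, 14]
4: 0x25 (blk 2, set 0) → VC-HIT  vc=[4, 14]
5: 0xc0 (blk 12, set 0) → MISS  vc=[4, 14, 2]
6: 0xea (blk 14, set 0) → VC-HIT  vc=[4, 12, 2]
7: 0xe8 (blk 14, set 0) → L1-HIT  vc=[4, 12, 2]
8: 0x24 (blk 2, set 0) → VC-HIT  vc=[4, 12, 14]
9: 0xe8 (blk 14, set 0) → VC-HIT  vc=[4, 12, 2]
10: 0x2a (blk 2, set 0) → VC-HIT  vc=[4, 12, 14]
11: 0xed (blk 14, set 0) → VC-HIT  vc=[4, 12, 2]
12: 0xeb (blk 14, set 0) → L1-HIT  vc=[4, 12, 2]
13: 0xea (blk 14, set 0) → L1-HIT  vc=[4, 12, 2]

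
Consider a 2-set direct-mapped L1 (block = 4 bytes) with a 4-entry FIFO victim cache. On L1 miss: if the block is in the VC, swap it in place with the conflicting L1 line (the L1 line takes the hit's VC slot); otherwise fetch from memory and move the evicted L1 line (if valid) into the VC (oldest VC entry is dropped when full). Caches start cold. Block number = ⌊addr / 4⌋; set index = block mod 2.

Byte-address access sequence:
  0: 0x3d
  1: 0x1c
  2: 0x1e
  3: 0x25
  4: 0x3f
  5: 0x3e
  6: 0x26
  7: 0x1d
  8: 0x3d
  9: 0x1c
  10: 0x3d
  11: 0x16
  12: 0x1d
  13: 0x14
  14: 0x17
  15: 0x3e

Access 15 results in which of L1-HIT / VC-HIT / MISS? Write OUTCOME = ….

  [0] addr=0x3d blk=15 s=1: MISS | VC []
  [1] addr=0x1c blk=7 s=1: MISS | VC [15]
  [2] addr=0x1e blk=7 s=1: L1-HIT | VC [15]
  [3] addr=0x25 blk=9 s=1: MISS | VC [15, 7]
  [4] addr=0x3f blk=15 s=1: VC-HIT | VC [9, 7]
  [5] addr=0x3e blk=15 s=1: L1-HIT | VC [9, 7]
  [6] addr=0x26 blk=9 s=1: VC-HIT | VC [15, 7]
  [7] addr=0x1d blk=7 s=1: VC-HIT | VC [15, 9]
  [8] addr=0x3d blk=15 s=1: VC-HIT | VC [7, 9]
  [9] addr=0x1c blk=7 s=1: VC-HIT | VC [15, 9]
  [10] addr=0x3d blk=15 s=1: VC-HIT | VC [7, 9]
  [11] addr=0x16 blk=5 s=1: MISS | VC [7, 9, 15]
  [12] addr=0x1d blk=7 s=1: VC-HIT | VC [5, 9, 15]
  [13] addr=0x14 blk=5 s=1: VC-HIT | VC [7, 9, 15]
  [14] addr=0x17 blk=5 s=1: L1-HIT | VC [7, 9, 15]
  [15] addr=0x3e blk=15 s=1: VC-HIT | VC [7, 9, 5]

OUTCOME = VC-HIT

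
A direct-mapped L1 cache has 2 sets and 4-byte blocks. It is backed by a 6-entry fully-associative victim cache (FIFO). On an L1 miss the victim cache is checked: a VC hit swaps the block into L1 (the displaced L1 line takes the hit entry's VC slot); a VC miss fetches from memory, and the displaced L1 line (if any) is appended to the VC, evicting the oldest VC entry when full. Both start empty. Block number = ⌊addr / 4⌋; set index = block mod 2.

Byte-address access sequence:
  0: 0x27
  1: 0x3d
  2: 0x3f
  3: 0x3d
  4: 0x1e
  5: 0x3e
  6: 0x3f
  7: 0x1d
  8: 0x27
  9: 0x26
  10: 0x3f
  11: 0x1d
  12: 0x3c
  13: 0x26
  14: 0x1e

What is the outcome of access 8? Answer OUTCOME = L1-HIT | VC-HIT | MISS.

OUTCOME = VC-HIT

#0 0x27→b9/s1 MISS; vc=[]
#1 0x3d→b15/s1 MISS; vc=[9]
#2 0x3f→b15/s1 L1-HIT; vc=[9]
#3 0x3d→b15/s1 L1-HIT; vc=[9]
#4 0x1e→b7/s1 MISS; vc=[9,15]
#5 0x3e→b15/s1 VC-HIT; vc=[9,7]
#6 0x3f→b15/s1 L1-HIT; vc=[9,7]
#7 0x1d→b7/s1 VC-HIT; vc=[9,15]
#8 0x27→b9/s1 VC-HIT; vc=[7,15]
#9 0x26→b9/s1 L1-HIT; vc=[7,15]
#10 0x3f→b15/s1 VC-HIT; vc=[7,9]
#11 0x1d→b7/s1 VC-HIT; vc=[15,9]
#12 0x3c→b15/s1 VC-HIT; vc=[7,9]
#13 0x26→b9/s1 VC-HIT; vc=[7,15]
#14 0x1e→b7/s1 VC-HIT; vc=[9,15]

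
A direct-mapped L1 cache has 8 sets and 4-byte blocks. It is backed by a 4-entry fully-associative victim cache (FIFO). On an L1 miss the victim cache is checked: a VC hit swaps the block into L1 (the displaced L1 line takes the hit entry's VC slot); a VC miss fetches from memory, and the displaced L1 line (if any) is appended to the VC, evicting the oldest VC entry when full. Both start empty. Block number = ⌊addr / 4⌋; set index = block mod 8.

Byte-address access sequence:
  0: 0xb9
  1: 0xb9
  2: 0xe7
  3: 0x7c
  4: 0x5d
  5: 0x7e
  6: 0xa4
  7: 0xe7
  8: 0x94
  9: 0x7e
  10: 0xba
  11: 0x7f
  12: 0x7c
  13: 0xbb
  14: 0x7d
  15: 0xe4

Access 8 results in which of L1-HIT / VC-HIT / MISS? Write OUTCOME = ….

#0 0xb9→b46/s6 MISS; vc=[]
#1 0xb9→b46/s6 L1-HIT; vc=[]
#2 0xe7→b57/s1 MISS; vc=[]
#3 0x7c→b31/s7 MISS; vc=[]
#4 0x5d→b23/s7 MISS; vc=[31]
#5 0x7e→b31/s7 VC-HIT; vc=[23]
#6 0xa4→b41/s1 MISS; vc=[23,57]
#7 0xe7→b57/s1 VC-HIT; vc=[23,41]
#8 0x94→b37/s5 MISS; vc=[23,41]
#9 0x7e→b31/s7 L1-HIT; vc=[23,41]
#10 0xba→b46/s6 L1-HIT; vc=[23,41]
#11 0x7f→b31/s7 L1-HIT; vc=[23,41]
#12 0x7c→b31/s7 L1-HIT; vc=[23,41]
#13 0xbb→b46/s6 L1-HIT; vc=[23,41]
#14 0x7d→b31/s7 L1-HIT; vc=[23,41]
#15 0xe4→b57/s1 L1-HIT; vc=[23,41]

OUTCOME = MISS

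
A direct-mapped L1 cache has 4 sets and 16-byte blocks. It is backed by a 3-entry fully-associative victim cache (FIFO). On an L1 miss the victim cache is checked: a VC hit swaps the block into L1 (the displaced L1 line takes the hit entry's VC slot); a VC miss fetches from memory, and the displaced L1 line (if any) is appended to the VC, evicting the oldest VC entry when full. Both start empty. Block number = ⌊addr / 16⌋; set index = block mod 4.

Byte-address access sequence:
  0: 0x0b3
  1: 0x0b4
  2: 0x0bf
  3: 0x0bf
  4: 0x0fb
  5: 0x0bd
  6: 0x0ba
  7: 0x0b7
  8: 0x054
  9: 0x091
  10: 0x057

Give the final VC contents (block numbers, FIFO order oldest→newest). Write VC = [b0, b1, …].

VC = [15, 9]

  [0] addr=0xb3 blk=11 s=3: MISS | VC []
  [1] addr=0xb4 blk=11 s=3: L1-HIT | VC []
  [2] addr=0xbf blk=11 s=3: L1-HIT | VC []
  [3] addr=0xbf blk=11 s=3: L1-HIT | VC []
  [4] addr=0xfb blk=15 s=3: MISS | VC [11]
  [5] addr=0xbd blk=11 s=3: VC-HIT | VC [15]
  [6] addr=0xba blk=11 s=3: L1-HIT | VC [15]
  [7] addr=0xb7 blk=11 s=3: L1-HIT | VC [15]
  [8] addr=0x54 blk=5 s=1: MISS | VC [15]
  [9] addr=0x91 blk=9 s=1: MISS | VC [15, 5]
  [10] addr=0x57 blk=5 s=1: VC-HIT | VC [15, 9]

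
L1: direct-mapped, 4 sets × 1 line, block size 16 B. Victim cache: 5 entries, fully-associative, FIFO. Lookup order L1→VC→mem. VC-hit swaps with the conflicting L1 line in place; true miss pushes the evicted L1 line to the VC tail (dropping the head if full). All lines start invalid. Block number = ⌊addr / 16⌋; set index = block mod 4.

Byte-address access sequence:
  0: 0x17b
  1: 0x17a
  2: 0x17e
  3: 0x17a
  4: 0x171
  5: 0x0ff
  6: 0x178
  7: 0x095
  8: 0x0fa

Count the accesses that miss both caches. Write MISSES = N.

  [0] addr=0x17b blk=23 s=3: MISS | VC []
  [1] addr=0x17a blk=23 s=3: L1-HIT | VC []
  [2] addr=0x17e blk=23 s=3: L1-HIT | VC []
  [3] addr=0x17a blk=23 s=3: L1-HIT | VC []
  [4] addr=0x171 blk=23 s=3: L1-HIT | VC []
  [5] addr=0xff blk=15 s=3: MISS | VC [23]
  [6] addr=0x178 blk=23 s=3: VC-HIT | VC [15]
  [7] addr=0x95 blk=9 s=1: MISS | VC [15]
  [8] addr=0xfa blk=15 s=3: VC-HIT | VC [23]

MISSES = 3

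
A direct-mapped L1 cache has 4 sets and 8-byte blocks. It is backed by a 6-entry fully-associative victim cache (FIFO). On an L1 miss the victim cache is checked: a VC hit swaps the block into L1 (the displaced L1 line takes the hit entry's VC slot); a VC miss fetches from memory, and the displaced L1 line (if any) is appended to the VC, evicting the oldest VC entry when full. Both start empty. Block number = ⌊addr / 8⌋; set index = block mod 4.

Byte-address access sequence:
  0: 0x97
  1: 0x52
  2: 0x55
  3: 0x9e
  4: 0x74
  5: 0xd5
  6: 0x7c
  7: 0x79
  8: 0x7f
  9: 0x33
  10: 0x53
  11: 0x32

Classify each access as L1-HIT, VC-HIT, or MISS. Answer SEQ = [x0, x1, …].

0: 0x97 (blk 18, set 2) → MISS  vc=[]
1: 0x52 (blk 10, set 2) → MISS  vc=[18]
2: 0x55 (blk 10, set 2) → L1-HIT  vc=[18]
3: 0x9e (blk 19, set 3) → MISS  vc=[18]
4: 0x74 (blk 14, set 2) → MISS  vc=[18, 10]
5: 0xd5 (blk 26, set 2) → MISS  vc=[18, 10, 14]
6: 0x7c (blk 15, set 3) → MISS  vc=[18, 10, 14, 19]
7: 0x79 (blk 15, set 3) → L1-HIT  vc=[18, 10, 14, 19]
8: 0x7f (blk 15, set 3) → L1-HIT  vc=[18, 10, 14, 19]
9: 0x33 (blk 6, set 2) → MISS  vc=[18, 10, 14, 19, 26]
10: 0x53 (blk 10, set 2) → VC-HIT  vc=[18, 6, 14, 19, 26]
11: 0x32 (blk 6, set 2) → VC-HIT  vc=[18, 10, 14, 19, 26]

SEQ = [MISS, MISS, L1-HIT, MISS, MISS, MISS, MISS, L1-HIT, L1-HIT, MISS, VC-HIT, VC-HIT]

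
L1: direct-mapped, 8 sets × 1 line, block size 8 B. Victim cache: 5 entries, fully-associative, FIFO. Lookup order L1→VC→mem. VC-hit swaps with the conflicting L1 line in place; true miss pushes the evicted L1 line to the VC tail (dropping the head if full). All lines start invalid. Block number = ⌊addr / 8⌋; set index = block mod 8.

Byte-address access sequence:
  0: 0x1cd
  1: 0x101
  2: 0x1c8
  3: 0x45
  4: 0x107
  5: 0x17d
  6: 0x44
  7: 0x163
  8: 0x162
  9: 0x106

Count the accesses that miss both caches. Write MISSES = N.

0: 0x1cd (blk 57, set 1) → MISS  vc=[]
1: 0x101 (blk 32, set 0) → MISS  vc=[]
2: 0x1c8 (blk 57, set 1) → L1-HIT  vc=[]
3: 0x45 (blk 8, set 0) → MISS  vc=[32]
4: 0x107 (blk 32, set 0) → VC-HIT  vc=[8]
5: 0x17d (blk 47, set 7) → MISS  vc=[8]
6: 0x44 (blk 8, set 0) → VC-HIT  vc=[32]
7: 0x163 (blk 44, set 4) → MISS  vc=[32]
8: 0x162 (blk 44, set 4) → L1-HIT  vc=[32]
9: 0x106 (blk 32, set 0) → VC-HIT  vc=[8]

MISSES = 5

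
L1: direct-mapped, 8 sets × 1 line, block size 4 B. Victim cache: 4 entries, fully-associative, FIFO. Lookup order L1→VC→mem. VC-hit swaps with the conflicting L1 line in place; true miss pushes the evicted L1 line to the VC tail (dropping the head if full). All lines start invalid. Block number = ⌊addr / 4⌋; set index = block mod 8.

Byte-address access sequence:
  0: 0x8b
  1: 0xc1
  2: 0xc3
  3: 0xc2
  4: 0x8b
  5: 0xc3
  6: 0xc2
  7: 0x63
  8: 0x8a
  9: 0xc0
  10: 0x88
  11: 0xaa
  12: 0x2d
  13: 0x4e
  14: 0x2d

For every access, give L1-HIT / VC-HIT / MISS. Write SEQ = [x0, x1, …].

SEQ = [MISS, MISS, L1-HIT, L1-HIT, L1-HIT, L1-HIT, L1-HIT, MISS, L1-HIT, VC-HIT, L1-HIT, MISS, MISS, MISS, VC-HIT]

  [0] addr=0x8b blk=34 s=2: MISS | VC []
  [1] addr=0xc1 blk=48 s=0: MISS | VC []
  [2] addr=0xc3 blk=48 s=0: L1-HIT | VC []
  [3] addr=0xc2 blk=48 s=0: L1-HIT | VC []
  [4] addr=0x8b blk=34 s=2: L1-HIT | VC []
  [5] addr=0xc3 blk=48 s=0: L1-HIT | VC []
  [6] addr=0xc2 blk=48 s=0: L1-HIT | VC []
  [7] addr=0x63 blk=24 s=0: MISS | VC [48]
  [8] addr=0x8a blk=34 s=2: L1-HIT | VC [48]
  [9] addr=0xc0 blk=48 s=0: VC-HIT | VC [24]
  [10] addr=0x88 blk=34 s=2: L1-HIT | VC [24]
  [11] addr=0xaa blk=42 s=2: MISS | VC [24, 34]
  [12] addr=0x2d blk=11 s=3: MISS | VC [24, 34]
  [13] addr=0x4e blk=19 s=3: MISS | VC [24, 34, 11]
  [14] addr=0x2d blk=11 s=3: VC-HIT | VC [24, 34, 19]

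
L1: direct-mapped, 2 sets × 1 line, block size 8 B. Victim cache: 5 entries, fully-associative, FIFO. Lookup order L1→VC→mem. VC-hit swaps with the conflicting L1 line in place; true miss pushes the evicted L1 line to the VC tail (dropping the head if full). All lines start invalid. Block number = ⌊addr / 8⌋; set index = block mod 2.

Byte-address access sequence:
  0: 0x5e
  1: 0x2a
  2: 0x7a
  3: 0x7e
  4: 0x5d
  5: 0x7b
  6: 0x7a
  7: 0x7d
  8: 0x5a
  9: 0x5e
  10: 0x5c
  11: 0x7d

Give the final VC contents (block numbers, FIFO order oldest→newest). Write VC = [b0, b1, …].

  [0] addr=0x5e blk=11 s=1: MISS | VC []
  [1] addr=0x2a blk=5 s=1: MISS | VC [11]
  [2] addr=0x7a blk=15 s=1: MISS | VC [11, 5]
  [3] addr=0x7e blk=15 s=1: L1-HIT | VC [11, 5]
  [4] addr=0x5d blk=11 s=1: VC-HIT | VC [15, 5]
  [5] addr=0x7b blk=15 s=1: VC-HIT | VC [11, 5]
  [6] addr=0x7a blk=15 s=1: L1-HIT | VC [11, 5]
  [7] addr=0x7d blk=15 s=1: L1-HIT | VC [11, 5]
  [8] addr=0x5a blk=11 s=1: VC-HIT | VC [15, 5]
  [9] addr=0x5e blk=11 s=1: L1-HIT | VC [15, 5]
  [10] addr=0x5c blk=11 s=1: L1-HIT | VC [15, 5]
  [11] addr=0x7d blk=15 s=1: VC-HIT | VC [11, 5]

VC = [11, 5]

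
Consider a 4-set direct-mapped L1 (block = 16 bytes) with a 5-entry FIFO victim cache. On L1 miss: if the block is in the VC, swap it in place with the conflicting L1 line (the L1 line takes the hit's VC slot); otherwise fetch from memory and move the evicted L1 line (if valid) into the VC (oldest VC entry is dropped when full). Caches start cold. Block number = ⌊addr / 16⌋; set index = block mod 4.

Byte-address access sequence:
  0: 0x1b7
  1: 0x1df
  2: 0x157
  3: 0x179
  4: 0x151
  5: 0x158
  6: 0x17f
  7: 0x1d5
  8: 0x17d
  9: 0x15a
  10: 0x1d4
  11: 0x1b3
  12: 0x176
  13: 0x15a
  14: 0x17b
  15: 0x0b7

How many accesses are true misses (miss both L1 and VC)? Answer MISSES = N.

MISSES = 5

0: 0x1b7 (blk 27, set 3) → MISS  vc=[]
1: 0x1df (blk 29, set 1) → MISS  vc=[]
2: 0x157 (blk 21, set 1) → MISS  vc=[29]
3: 0x179 (blk 23, set 3) → MISS  vc=[29, 27]
4: 0x151 (blk 21, set 1) → L1-HIT  vc=[29, 27]
5: 0x158 (blk 21, set 1) → L1-HIT  vc=[29, 27]
6: 0x17f (blk 23, set 3) → L1-HIT  vc=[29, 27]
7: 0x1d5 (blk 29, set 1) → VC-HIT  vc=[21, 27]
8: 0x17d (blk 23, set 3) → L1-HIT  vc=[21, 27]
9: 0x15a (blk 21, set 1) → VC-HIT  vc=[29, 27]
10: 0x1d4 (blk 29, set 1) → VC-HIT  vc=[21, 27]
11: 0x1b3 (blk 27, set 3) → VC-HIT  vc=[21, 23]
12: 0x176 (blk 23, set 3) → VC-HIT  vc=[21, 27]
13: 0x15a (blk 21, set 1) → VC-HIT  vc=[29, 27]
14: 0x17b (blk 23, set 3) → L1-HIT  vc=[29, 27]
15: 0xb7 (blk 11, set 3) → MISS  vc=[29, 27, 23]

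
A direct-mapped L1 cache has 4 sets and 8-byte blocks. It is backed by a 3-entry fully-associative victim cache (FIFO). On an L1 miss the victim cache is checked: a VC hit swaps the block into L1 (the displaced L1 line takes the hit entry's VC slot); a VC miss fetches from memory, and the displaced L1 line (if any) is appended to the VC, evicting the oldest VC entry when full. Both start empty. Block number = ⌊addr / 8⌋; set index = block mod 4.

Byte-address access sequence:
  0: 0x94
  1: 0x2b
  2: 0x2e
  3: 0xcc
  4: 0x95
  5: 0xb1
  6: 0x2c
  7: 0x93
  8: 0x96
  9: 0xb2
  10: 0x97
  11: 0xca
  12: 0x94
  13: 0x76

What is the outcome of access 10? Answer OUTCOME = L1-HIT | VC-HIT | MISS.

OUTCOME = VC-HIT

  [0] addr=0x94 blk=18 s=2: MISS | VC []
  [1] addr=0x2b blk=5 s=1: MISS | VC []
  [2] addr=0x2e blk=5 s=1: L1-HIT | VC []
  [3] addr=0xcc blk=25 s=1: MISS | VC [5]
  [4] addr=0x95 blk=18 s=2: L1-HIT | VC [5]
  [5] addr=0xb1 blk=22 s=2: MISS | VC [5, 18]
  [6] addr=0x2c blk=5 s=1: VC-HIT | VC [25, 18]
  [7] addr=0x93 blk=18 s=2: VC-HIT | VC [25, 22]
  [8] addr=0x96 blk=18 s=2: L1-HIT | VC [25, 22]
  [9] addr=0xb2 blk=22 s=2: VC-HIT | VC [25, 18]
  [10] addr=0x97 blk=18 s=2: VC-HIT | VC [25, 22]
  [11] addr=0xca blk=25 s=1: VC-HIT | VC [5, 22]
  [12] addr=0x94 blk=18 s=2: L1-HIT | VC [5, 22]
  [13] addr=0x76 blk=14 s=2: MISS | VC [5, 22, 18]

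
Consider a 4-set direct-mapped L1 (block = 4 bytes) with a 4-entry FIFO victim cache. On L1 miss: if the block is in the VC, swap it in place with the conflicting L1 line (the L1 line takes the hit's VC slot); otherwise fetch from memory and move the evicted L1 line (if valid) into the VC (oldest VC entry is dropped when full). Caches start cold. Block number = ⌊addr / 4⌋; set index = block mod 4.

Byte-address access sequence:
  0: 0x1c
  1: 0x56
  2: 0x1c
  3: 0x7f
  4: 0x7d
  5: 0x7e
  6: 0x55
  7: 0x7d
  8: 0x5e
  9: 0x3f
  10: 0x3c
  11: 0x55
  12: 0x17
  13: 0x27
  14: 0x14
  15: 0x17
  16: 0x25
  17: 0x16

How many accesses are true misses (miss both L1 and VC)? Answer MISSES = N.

MISSES = 7

0: 0x1c (blk 7, set 3) → MISS  vc=[]
1: 0x56 (blk 21, set 1) → MISS  vc=[]
2: 0x1c (blk 7, set 3) → L1-HIT  vc=[]
3: 0x7f (blk 31, set 3) → MISS  vc=[7]
4: 0x7d (blk 31, set 3) → L1-HIT  vc=[7]
5: 0x7e (blk 31, set 3) → L1-HIT  vc=[7]
6: 0x55 (blk 21, set 1) → L1-HIT  vc=[7]
7: 0x7d (blk 31, set 3) → L1-HIT  vc=[7]
8: 0x5e (blk 23, set 3) → MISS  vc=[7, 31]
9: 0x3f (blk 15, set 3) → MISS  vc=[7, 31, 23]
10: 0x3c (blk 15, set 3) → L1-HIT  vc=[7, 31, 23]
11: 0x55 (blk 21, set 1) → L1-HIT  vc=[7, 31, 23]
12: 0x17 (blk 5, set 1) → MISS  vc=[7, 31, 23, 21]
13: 0x27 (blk 9, set 1) → MISS  vc=[31, 23, 21, 5]
14: 0x14 (blk 5, set 1) → VC-HIT  vc=[31, 23, 21, 9]
15: 0x17 (blk 5, set 1) → L1-HIT  vc=[31, 23, 21, 9]
16: 0x25 (blk 9, set 1) → VC-HIT  vc=[31, 23, 21, 5]
17: 0x16 (blk 5, set 1) → VC-HIT  vc=[31, 23, 21, 9]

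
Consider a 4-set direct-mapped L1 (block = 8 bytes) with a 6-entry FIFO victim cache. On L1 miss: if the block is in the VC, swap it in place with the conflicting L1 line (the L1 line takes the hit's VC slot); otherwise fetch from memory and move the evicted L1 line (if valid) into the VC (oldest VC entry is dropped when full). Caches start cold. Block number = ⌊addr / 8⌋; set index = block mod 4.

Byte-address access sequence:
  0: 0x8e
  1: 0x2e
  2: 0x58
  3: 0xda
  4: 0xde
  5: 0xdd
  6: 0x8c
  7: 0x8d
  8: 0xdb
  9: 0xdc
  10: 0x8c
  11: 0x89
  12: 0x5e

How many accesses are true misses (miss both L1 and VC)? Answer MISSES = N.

0: 0x8e (blk 17, set 1) → MISS  vc=[]
1: 0x2e (blk 5, set 1) → MISS  vc=[17]
2: 0x58 (blk 11, set 3) → MISS  vc=[17]
3: 0xda (blk 27, set 3) → MISS  vc=[17, 11]
4: 0xde (blk 27, set 3) → L1-HIT  vc=[17, 11]
5: 0xdd (blk 27, set 3) → L1-HIT  vc=[17, 11]
6: 0x8c (blk 17, set 1) → VC-HIT  vc=[5, 11]
7: 0x8d (blk 17, set 1) → L1-HIT  vc=[5, 11]
8: 0xdb (blk 27, set 3) → L1-HIT  vc=[5, 11]
9: 0xdc (blk 27, set 3) → L1-HIT  vc=[5, 11]
10: 0x8c (blk 17, set 1) → L1-HIT  vc=[5, 11]
11: 0x89 (blk 17, set 1) → L1-HIT  vc=[5, 11]
12: 0x5e (blk 11, set 3) → VC-HIT  vc=[5, 27]

MISSES = 4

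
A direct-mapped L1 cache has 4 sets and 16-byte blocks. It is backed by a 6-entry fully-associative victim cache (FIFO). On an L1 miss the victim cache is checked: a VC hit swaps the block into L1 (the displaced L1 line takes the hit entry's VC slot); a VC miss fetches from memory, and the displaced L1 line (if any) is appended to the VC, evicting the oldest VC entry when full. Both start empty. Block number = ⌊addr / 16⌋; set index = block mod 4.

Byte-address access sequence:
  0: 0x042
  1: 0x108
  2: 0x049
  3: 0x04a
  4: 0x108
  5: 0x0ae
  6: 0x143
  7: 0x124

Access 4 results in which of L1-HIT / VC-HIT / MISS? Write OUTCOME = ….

OUTCOME = VC-HIT

#0 0x42→b4/s0 MISS; vc=[]
#1 0x108→b16/s0 MISS; vc=[4]
#2 0x49→b4/s0 VC-HIT; vc=[16]
#3 0x4a→b4/s0 L1-HIT; vc=[16]
#4 0x108→b16/s0 VC-HIT; vc=[4]
#5 0xae→b10/s2 MISS; vc=[4]
#6 0x143→b20/s0 MISS; vc=[4,16]
#7 0x124→b18/s2 MISS; vc=[4,16,10]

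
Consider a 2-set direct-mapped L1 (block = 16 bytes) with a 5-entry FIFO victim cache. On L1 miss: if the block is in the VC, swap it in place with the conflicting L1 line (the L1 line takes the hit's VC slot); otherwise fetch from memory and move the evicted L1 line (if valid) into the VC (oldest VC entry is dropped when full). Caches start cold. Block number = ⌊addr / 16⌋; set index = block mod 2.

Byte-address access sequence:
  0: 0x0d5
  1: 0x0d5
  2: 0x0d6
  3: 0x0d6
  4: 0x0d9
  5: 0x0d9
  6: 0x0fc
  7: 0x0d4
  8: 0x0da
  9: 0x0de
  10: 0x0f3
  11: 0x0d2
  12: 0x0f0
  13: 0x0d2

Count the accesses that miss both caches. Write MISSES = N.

0: 0xd5 (blk 13, set 1) → MISS  vc=[]
1: 0xd5 (blk 13, set 1) → L1-HIT  vc=[]
2: 0xd6 (blk 13, set 1) → L1-HIT  vc=[]
3: 0xd6 (blk 13, set 1) → L1-HIT  vc=[]
4: 0xd9 (blk 13, set 1) → L1-HIT  vc=[]
5: 0xd9 (blk 13, set 1) → L1-HIT  vc=[]
6: 0xfc (blk 15, set 1) → MISS  vc=[13]
7: 0xd4 (blk 13, set 1) → VC-HIT  vc=[15]
8: 0xda (blk 13, set 1) → L1-HIT  vc=[15]
9: 0xde (blk 13, set 1) → L1-HIT  vc=[15]
10: 0xf3 (blk 15, set 1) → VC-HIT  vc=[13]
11: 0xd2 (blk 13, set 1) → VC-HIT  vc=[15]
12: 0xf0 (blk 15, set 1) → VC-HIT  vc=[13]
13: 0xd2 (blk 13, set 1) → VC-HIT  vc=[15]

MISSES = 2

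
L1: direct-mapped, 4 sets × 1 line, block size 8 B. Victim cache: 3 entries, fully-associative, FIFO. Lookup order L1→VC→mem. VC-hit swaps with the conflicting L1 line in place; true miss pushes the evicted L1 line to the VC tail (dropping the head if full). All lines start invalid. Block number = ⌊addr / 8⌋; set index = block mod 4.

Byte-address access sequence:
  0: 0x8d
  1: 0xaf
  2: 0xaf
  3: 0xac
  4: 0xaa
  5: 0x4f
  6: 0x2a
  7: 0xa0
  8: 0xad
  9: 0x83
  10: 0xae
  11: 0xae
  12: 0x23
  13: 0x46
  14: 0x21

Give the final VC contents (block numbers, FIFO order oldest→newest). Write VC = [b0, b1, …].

VC = [20, 16, 8]

  [0] addr=0x8d blk=17 s=1: MISS | VC []
  [1] addr=0xaf blk=21 s=1: MISS | VC [17]
  [2] addr=0xaf blk=21 s=1: L1-HIT | VC [17]
  [3] addr=0xac blk=21 s=1: L1-HIT | VC [17]
  [4] addr=0xaa blk=21 s=1: L1-HIT | VC [17]
  [5] addr=0x4f blk=9 s=1: MISS | VC [17, 21]
  [6] addr=0x2a blk=5 s=1: MISS | VC [17, 21, 9]
  [7] addr=0xa0 blk=20 s=0: MISS | VC [17, 21, 9]
  [8] addr=0xad blk=21 s=1: VC-HIT | VC [17, 5, 9]
  [9] addr=0x83 blk=16 s=0: MISS | VC [5, 9, 20]
  [10] addr=0xae blk=21 s=1: L1-HIT | VC [5, 9, 20]
  [11] addr=0xae blk=21 s=1: L1-HIT | VC [5, 9, 20]
  [12] addr=0x23 blk=4 s=0: MISS | VC [9, 20, 16]
  [13] addr=0x46 blk=8 s=0: MISS | VC [20, 16, 4]
  [14] addr=0x21 blk=4 s=0: VC-HIT | VC [20, 16, 8]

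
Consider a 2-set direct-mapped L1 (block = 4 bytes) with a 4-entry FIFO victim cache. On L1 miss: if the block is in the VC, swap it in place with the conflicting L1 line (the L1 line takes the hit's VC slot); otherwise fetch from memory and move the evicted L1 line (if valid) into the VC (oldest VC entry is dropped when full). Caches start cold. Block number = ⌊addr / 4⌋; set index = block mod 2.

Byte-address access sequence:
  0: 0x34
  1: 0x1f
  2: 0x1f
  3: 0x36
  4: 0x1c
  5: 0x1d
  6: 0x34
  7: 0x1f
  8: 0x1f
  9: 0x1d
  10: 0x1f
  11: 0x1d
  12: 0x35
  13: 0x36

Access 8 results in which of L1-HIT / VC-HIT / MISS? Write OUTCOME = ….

OUTCOME = L1-HIT

#0 0x34→b13/s1 MISS; vc=[]
#1 0x1f→b7/s1 MISS; vc=[13]
#2 0x1f→b7/s1 L1-HIT; vc=[13]
#3 0x36→b13/s1 VC-HIT; vc=[7]
#4 0x1c→b7/s1 VC-HIT; vc=[13]
#5 0x1d→b7/s1 L1-HIT; vc=[13]
#6 0x34→b13/s1 VC-HIT; vc=[7]
#7 0x1f→b7/s1 VC-HIT; vc=[13]
#8 0x1f→b7/s1 L1-HIT; vc=[13]
#9 0x1d→b7/s1 L1-HIT; vc=[13]
#10 0x1f→b7/s1 L1-HIT; vc=[13]
#11 0x1d→b7/s1 L1-HIT; vc=[13]
#12 0x35→b13/s1 VC-HIT; vc=[7]
#13 0x36→b13/s1 L1-HIT; vc=[7]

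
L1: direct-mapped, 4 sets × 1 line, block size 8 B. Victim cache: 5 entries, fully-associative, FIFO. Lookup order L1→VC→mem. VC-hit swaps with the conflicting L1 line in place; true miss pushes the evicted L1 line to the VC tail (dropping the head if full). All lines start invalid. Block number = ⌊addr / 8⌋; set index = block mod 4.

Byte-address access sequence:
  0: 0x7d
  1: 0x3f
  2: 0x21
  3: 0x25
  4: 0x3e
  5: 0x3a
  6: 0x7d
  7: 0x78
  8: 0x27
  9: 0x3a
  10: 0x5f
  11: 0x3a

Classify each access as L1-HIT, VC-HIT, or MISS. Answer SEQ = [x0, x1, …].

SEQ = [MISS, MISS, MISS, L1-HIT, L1-HIT, L1-HIT, VC-HIT, L1-HIT, L1-HIT, VC-HIT, MISS, VC-HIT]

  [0] addr=0x7d blk=15 s=3: MISS | VC []
  [1] addr=0x3f blk=7 s=3: MISS | VC [15]
  [2] addr=0x21 blk=4 s=0: MISS | VC [15]
  [3] addr=0x25 blk=4 s=0: L1-HIT | VC [15]
  [4] addr=0x3e blk=7 s=3: L1-HIT | VC [15]
  [5] addr=0x3a blk=7 s=3: L1-HIT | VC [15]
  [6] addr=0x7d blk=15 s=3: VC-HIT | VC [7]
  [7] addr=0x78 blk=15 s=3: L1-HIT | VC [7]
  [8] addr=0x27 blk=4 s=0: L1-HIT | VC [7]
  [9] addr=0x3a blk=7 s=3: VC-HIT | VC [15]
  [10] addr=0x5f blk=11 s=3: MISS | VC [15, 7]
  [11] addr=0x3a blk=7 s=3: VC-HIT | VC [15, 11]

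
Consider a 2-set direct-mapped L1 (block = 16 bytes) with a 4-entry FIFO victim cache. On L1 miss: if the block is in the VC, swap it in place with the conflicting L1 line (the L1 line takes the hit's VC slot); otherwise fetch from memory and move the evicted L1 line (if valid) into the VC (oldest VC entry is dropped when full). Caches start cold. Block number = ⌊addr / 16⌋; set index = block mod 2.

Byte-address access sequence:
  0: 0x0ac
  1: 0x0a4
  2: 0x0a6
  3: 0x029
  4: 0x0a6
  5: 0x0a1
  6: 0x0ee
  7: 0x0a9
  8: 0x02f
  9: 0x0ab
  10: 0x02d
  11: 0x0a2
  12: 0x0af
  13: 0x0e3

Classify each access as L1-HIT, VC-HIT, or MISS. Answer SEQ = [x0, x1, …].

SEQ = [MISS, L1-HIT, L1-HIT, MISS, VC-HIT, L1-HIT, MISS, VC-HIT, VC-HIT, VC-HIT, VC-HIT, VC-HIT, L1-HIT, VC-HIT]

#0 0xac→b10/s0 MISS; vc=[]
#1 0xa4→b10/s0 L1-HIT; vc=[]
#2 0xa6→b10/s0 L1-HIT; vc=[]
#3 0x29→b2/s0 MISS; vc=[10]
#4 0xa6→b10/s0 VC-HIT; vc=[2]
#5 0xa1→b10/s0 L1-HIT; vc=[2]
#6 0xee→b14/s0 MISS; vc=[2,10]
#7 0xa9→b10/s0 VC-HIT; vc=[2,14]
#8 0x2f→b2/s0 VC-HIT; vc=[10,14]
#9 0xab→b10/s0 VC-HIT; vc=[2,14]
#10 0x2d→b2/s0 VC-HIT; vc=[10,14]
#11 0xa2→b10/s0 VC-HIT; vc=[2,14]
#12 0xaf→b10/s0 L1-HIT; vc=[2,14]
#13 0xe3→b14/s0 VC-HIT; vc=[2,10]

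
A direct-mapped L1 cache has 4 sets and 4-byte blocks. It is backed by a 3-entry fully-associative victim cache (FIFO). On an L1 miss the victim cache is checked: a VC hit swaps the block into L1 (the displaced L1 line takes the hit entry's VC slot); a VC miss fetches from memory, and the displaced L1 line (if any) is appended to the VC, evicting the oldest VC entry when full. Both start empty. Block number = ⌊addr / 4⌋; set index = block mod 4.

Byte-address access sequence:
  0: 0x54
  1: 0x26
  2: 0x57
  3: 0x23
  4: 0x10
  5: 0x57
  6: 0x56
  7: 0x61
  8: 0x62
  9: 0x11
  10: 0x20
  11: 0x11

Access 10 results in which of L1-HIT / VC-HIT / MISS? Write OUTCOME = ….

OUTCOME = VC-HIT

0: 0x54 (blk 21, set 1) → MISS  vc=[]
1: 0x26 (blk 9, set 1) → MISS  vc=[21]
2: 0x57 (blk 21, set 1) → VC-HIT  vc=[9]
3: 0x23 (blk 8, set 0) → MISS  vc=[9]
4: 0x10 (blk 4, set 0) → MISS  vc=[9, 8]
5: 0x57 (blk 21, set 1) → L1-HIT  vc=[9, 8]
6: 0x56 (blk 21, set 1) → L1-HIT  vc=[9, 8]
7: 0x61 (blk 24, set 0) → MISS  vc=[9, 8, 4]
8: 0x62 (blk 24, set 0) → L1-HIT  vc=[9, 8, 4]
9: 0x11 (blk 4, set 0) → VC-HIT  vc=[9, 8, 24]
10: 0x20 (blk 8, set 0) → VC-HIT  vc=[9, 4, 24]
11: 0x11 (blk 4, set 0) → VC-HIT  vc=[9, 8, 24]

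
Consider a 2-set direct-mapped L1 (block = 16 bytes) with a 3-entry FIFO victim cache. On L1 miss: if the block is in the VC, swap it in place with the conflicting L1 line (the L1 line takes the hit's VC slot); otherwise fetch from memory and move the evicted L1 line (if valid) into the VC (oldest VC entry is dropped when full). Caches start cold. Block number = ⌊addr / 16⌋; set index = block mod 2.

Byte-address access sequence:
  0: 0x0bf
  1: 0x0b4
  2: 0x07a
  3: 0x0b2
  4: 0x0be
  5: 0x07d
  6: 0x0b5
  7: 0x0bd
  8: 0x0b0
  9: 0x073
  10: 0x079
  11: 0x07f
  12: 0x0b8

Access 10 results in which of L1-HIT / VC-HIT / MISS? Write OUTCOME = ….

OUTCOME = L1-HIT

0: 0xbf (blk 11, set 1) → MISS  vc=[]
1: 0xb4 (blk 11, set 1) → L1-HIT  vc=[]
2: 0x7a (blk 7, set 1) → MISS  vc=[11]
3: 0xb2 (blk 11, set 1) → VC-HIT  vc=[7]
4: 0xbe (blk 11, set 1) → L1-HIT  vc=[7]
5: 0x7d (blk 7, set 1) → VC-HIT  vc=[11]
6: 0xb5 (blk 11, set 1) → VC-HIT  vc=[7]
7: 0xbd (blk 11, set 1) → L1-HIT  vc=[7]
8: 0xb0 (blk 11, set 1) → L1-HIT  vc=[7]
9: 0x73 (blk 7, set 1) → VC-HIT  vc=[11]
10: 0x79 (blk 7, set 1) → L1-HIT  vc=[11]
11: 0x7f (blk 7, set 1) → L1-HIT  vc=[11]
12: 0xb8 (blk 11, set 1) → VC-HIT  vc=[7]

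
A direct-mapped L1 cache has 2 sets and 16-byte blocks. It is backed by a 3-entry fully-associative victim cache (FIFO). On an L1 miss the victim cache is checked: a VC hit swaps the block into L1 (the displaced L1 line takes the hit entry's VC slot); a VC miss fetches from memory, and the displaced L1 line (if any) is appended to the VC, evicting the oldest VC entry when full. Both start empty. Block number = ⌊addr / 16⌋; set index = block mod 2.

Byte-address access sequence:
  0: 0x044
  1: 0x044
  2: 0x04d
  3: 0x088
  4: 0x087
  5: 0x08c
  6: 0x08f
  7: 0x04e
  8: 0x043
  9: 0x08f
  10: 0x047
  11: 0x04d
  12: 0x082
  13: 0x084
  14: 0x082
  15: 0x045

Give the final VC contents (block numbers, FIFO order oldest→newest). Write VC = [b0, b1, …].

VC = [8]

  [0] addr=0x44 blk=4 s=0: MISS | VC []
  [1] addr=0x44 blk=4 s=0: L1-HIT | VC []
  [2] addr=0x4d blk=4 s=0: L1-HIT | VC []
  [3] addr=0x88 blk=8 s=0: MISS | VC [4]
  [4] addr=0x87 blk=8 s=0: L1-HIT | VC [4]
  [5] addr=0x8c blk=8 s=0: L1-HIT | VC [4]
  [6] addr=0x8f blk=8 s=0: L1-HIT | VC [4]
  [7] addr=0x4e blk=4 s=0: VC-HIT | VC [8]
  [8] addr=0x43 blk=4 s=0: L1-HIT | VC [8]
  [9] addr=0x8f blk=8 s=0: VC-HIT | VC [4]
  [10] addr=0x47 blk=4 s=0: VC-HIT | VC [8]
  [11] addr=0x4d blk=4 s=0: L1-HIT | VC [8]
  [12] addr=0x82 blk=8 s=0: VC-HIT | VC [4]
  [13] addr=0x84 blk=8 s=0: L1-HIT | VC [4]
  [14] addr=0x82 blk=8 s=0: L1-HIT | VC [4]
  [15] addr=0x45 blk=4 s=0: VC-HIT | VC [8]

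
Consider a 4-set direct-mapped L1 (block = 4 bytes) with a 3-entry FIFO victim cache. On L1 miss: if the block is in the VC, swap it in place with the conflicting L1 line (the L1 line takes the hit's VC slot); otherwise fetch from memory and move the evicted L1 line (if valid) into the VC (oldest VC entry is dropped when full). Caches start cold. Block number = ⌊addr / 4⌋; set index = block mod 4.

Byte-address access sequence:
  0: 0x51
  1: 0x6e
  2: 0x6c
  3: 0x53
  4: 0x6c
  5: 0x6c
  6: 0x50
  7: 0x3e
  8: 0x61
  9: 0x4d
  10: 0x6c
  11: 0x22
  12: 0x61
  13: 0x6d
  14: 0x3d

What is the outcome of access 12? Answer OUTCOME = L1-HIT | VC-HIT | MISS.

#0 0x51→b20/s0 MISS; vc=[]
#1 0x6e→b27/s3 MISS; vc=[]
#2 0x6c→b27/s3 L1-HIT; vc=[]
#3 0x53→b20/s0 L1-HIT; vc=[]
#4 0x6c→b27/s3 L1-HIT; vc=[]
#5 0x6c→b27/s3 L1-HIT; vc=[]
#6 0x50→b20/s0 L1-HIT; vc=[]
#7 0x3e→b15/s3 MISS; vc=[27]
#8 0x61→b24/s0 MISS; vc=[27,20]
#9 0x4d→b19/s3 MISS; vc=[27,20,15]
#10 0x6c→b27/s3 VC-HIT; vc=[19,20,15]
#11 0x22→b8/s0 MISS; vc=[20,15,24]
#12 0x61→b24/s0 VC-HIT; vc=[20,15,8]
#13 0x6d→b27/s3 L1-HIT; vc=[20,15,8]
#14 0x3d→b15/s3 VC-HIT; vc=[20,27,8]

OUTCOME = VC-HIT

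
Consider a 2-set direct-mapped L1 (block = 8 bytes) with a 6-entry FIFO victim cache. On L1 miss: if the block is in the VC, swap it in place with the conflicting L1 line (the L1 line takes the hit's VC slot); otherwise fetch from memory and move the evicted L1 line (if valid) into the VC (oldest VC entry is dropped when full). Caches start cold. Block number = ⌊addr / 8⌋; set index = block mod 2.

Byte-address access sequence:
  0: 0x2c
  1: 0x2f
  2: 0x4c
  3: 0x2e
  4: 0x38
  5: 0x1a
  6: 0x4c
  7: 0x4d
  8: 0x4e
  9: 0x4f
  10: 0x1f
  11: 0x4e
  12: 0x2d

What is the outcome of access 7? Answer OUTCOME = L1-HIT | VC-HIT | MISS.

OUTCOME = L1-HIT

  [0] addr=0x2c blk=5 s=1: MISS | VC []
  [1] addr=0x2f blk=5 s=1: L1-HIT | VC []
  [2] addr=0x4c blk=9 s=1: MISS | VC [5]
  [3] addr=0x2e blk=5 s=1: VC-HIT | VC [9]
  [4] addr=0x38 blk=7 s=1: MISS | VC [9, 5]
  [5] addr=0x1a blk=3 s=1: MISS | VC [9, 5, 7]
  [6] addr=0x4c blk=9 s=1: VC-HIT | VC [3, 5, 7]
  [7] addr=0x4d blk=9 s=1: L1-HIT | VC [3, 5, 7]
  [8] addr=0x4e blk=9 s=1: L1-HIT | VC [3, 5, 7]
  [9] addr=0x4f blk=9 s=1: L1-HIT | VC [3, 5, 7]
  [10] addr=0x1f blk=3 s=1: VC-HIT | VC [9, 5, 7]
  [11] addr=0x4e blk=9 s=1: VC-HIT | VC [3, 5, 7]
  [12] addr=0x2d blk=5 s=1: VC-HIT | VC [3, 9, 7]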